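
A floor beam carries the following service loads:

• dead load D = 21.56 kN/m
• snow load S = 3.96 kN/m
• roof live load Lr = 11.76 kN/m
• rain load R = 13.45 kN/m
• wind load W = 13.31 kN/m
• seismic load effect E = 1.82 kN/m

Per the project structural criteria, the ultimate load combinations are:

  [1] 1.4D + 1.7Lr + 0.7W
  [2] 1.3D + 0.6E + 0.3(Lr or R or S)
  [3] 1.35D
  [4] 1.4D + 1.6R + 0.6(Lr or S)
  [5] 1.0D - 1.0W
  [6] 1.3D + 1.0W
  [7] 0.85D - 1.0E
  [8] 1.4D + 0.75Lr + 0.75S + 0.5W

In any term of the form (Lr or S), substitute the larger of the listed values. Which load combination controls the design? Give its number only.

(Lr or R or S) → R = 13.45 kN/m; (Lr or S) → Lr = 11.76 kN/m.
[1] 1.4(21.56) + 1.7(11.76) + 0.7(13.31) = 59.49
[2] 1.3(21.56) + 0.6(1.82) + 0.3(13.45) = 33.16
[3] 1.35(21.56) = 29.11
[4] 1.4(21.56) + 1.6(13.45) + 0.6(11.76) = 58.76
[5] 1.0(21.56) - 1.0(13.31) = 8.25
[6] 1.3(21.56) + 1.0(13.31) = 41.34
[7] 0.85(21.56) - 1.0(1.82) = 16.51
[8] 1.4(21.56) + 0.75(11.76) + 0.75(3.96) + 0.5(13.31) = 48.63
The largest value is 59.49 kN/m from combination 1.

Combination 1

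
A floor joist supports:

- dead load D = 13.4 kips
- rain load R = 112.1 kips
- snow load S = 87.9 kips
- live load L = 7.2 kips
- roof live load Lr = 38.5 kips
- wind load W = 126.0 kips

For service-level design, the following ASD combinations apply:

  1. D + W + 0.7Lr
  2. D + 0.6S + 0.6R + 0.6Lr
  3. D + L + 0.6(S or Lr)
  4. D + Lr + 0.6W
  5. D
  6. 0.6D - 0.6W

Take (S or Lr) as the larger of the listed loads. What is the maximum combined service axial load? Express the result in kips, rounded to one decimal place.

(S or Lr) → S = 87.9 kips.
1. 1.0(13.4) + 1.0(126.0) + 0.7(38.5) = 13.4 + 126.0 + 27.0 = 166.4
2. 1.0(13.4) + 0.6(87.9) + 0.6(112.1) + 0.6(38.5) = 13.4 + 52.7 + 67.3 + 23.1 = 156.5
3. 1.0(13.4) + 1.0(7.2) + 0.6(87.9) = 13.4 + 7.2 + 52.7 = 73.3
4. 1.0(13.4) + 1.0(38.5) + 0.6(126.0) = 13.4 + 38.5 + 75.6 = 127.5
5. 1.0(13.4) = 13.4
6. 0.6(13.4) - 0.6(126.0) = 8.0 - 75.6 = -67.6
The controlling combination is 1, giving 166.4 kips.

166.4 kips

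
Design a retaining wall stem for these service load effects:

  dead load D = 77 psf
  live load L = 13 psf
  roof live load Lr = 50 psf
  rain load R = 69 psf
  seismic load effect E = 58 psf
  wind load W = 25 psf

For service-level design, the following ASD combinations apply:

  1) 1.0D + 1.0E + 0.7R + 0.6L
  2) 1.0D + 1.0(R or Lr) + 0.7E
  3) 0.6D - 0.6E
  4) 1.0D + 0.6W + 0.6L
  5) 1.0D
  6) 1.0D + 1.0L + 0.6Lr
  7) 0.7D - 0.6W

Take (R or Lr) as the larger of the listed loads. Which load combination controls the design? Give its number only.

Combination 1

(R or Lr) → R = 69 psf.
1) 1.0(77) + 1.0(58) + 0.7(69) + 0.6(13) = 77.0 + 58.0 + 48.3 + 7.8 = 191.1
2) 1.0(77) + 1.0(69) + 0.7(58) = 77.0 + 69.0 + 40.6 = 186.6
3) 0.6(77) - 0.6(58) = 46.2 - 34.8 = 11.4
4) 1.0(77) + 0.6(25) + 0.6(13) = 77.0 + 15.0 + 7.8 = 99.8
5) 1.0(77) = 77.0
6) 1.0(77) + 1.0(13) + 0.6(50) = 77.0 + 13.0 + 30.0 = 120.0
7) 0.7(77) - 0.6(25) = 53.9 - 15.0 = 38.9
The largest value is 191.1 psf from combination 1.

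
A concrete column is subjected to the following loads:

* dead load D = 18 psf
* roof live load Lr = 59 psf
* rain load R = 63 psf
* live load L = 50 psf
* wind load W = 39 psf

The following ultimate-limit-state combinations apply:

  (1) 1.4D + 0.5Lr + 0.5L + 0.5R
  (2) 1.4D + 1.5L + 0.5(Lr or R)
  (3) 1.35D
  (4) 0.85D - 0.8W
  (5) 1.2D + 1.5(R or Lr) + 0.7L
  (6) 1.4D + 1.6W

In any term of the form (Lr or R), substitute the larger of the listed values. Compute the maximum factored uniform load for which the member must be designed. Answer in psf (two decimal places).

(Lr or R) → R = 63 psf; (R or Lr) → R = 63 psf.
(1) 1.4(18) + 0.5(59) + 0.5(50) + 0.5(63) = 25.20 + 29.50 + 25.00 + 31.50 = 111.20
(2) 1.4(18) + 1.5(50) + 0.5(63) = 25.20 + 75.00 + 31.50 = 131.70
(3) 1.35(18) = 24.30
(4) 0.85(18) - 0.8(39) = 15.30 - 31.20 = -15.90
(5) 1.2(18) + 1.5(63) + 0.7(50) = 21.60 + 94.50 + 35.00 = 151.10
(6) 1.4(18) + 1.6(39) = 25.20 + 62.40 = 87.60
Combination 5 governs: q_u = 151.10 psf.

151.10 psf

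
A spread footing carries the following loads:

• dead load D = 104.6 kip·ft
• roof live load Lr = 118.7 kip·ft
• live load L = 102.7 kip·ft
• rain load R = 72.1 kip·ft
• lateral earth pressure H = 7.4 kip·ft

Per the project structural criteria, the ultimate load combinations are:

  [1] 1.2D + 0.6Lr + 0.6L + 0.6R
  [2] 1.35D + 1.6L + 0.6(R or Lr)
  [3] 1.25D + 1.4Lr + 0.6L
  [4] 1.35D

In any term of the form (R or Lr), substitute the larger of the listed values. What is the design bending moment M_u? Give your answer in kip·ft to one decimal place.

376.8 kip·ft

(R or Lr) → Lr = 118.7 kip·ft.
[1] 1.2(104.6) + 0.6(118.7) + 0.6(102.7) + 0.6(72.1) = 125.5 + 71.2 + 61.6 + 43.3 = 301.6
[2] 1.35(104.6) + 1.6(102.7) + 0.6(118.7) = 376.8
[3] 1.25(104.6) + 1.4(118.7) + 0.6(102.7) = 130.8 + 166.2 + 61.6 = 358.6
[4] 1.35(104.6) = 141.2
The controlling combination is 2, giving 376.8 kip·ft.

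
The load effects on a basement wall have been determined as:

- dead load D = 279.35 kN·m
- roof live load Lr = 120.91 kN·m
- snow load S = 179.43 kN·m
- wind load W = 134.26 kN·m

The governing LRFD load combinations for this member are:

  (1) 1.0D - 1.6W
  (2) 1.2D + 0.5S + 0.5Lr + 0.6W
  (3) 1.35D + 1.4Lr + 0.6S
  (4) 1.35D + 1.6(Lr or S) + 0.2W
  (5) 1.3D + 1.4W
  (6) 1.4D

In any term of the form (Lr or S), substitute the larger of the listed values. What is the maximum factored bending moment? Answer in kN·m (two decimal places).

691.06 kN·m

(Lr or S) → S = 179.43 kN·m.
(1) 1.0(279.35) - 1.6(134.26) = 64.53
(2) 1.2(279.35) + 0.5(179.43) + 0.5(120.91) + 0.6(134.26) = 565.95
(3) 1.35(279.35) + 1.4(120.91) + 0.6(179.43) = 654.05
(4) 1.35(279.35) + 1.6(179.43) + 0.2(134.26) = 691.06
(5) 1.3(279.35) + 1.4(134.26) = 551.12
(6) 1.4(279.35) = 391.09
Maximum is from combination 4.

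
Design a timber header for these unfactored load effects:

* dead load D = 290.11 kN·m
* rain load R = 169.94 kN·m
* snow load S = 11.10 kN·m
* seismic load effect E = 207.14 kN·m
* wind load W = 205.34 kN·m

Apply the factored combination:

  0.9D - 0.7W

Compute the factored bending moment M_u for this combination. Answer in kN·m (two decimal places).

0.9(290.11) - 0.7(205.34) = 261.10 - 143.74 = 117.36
M_u = 117.36 kN·m.

117.36 kN·m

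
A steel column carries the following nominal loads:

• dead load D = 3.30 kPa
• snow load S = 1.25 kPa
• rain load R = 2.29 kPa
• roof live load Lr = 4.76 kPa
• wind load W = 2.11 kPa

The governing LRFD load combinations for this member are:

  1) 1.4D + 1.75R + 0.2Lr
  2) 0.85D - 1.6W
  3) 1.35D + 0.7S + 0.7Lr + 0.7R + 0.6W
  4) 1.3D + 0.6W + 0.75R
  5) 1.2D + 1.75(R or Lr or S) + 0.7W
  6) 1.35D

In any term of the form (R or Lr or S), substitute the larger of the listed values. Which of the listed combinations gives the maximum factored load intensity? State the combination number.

(R or Lr or S) → Lr = 4.76 kPa.
1) 1.4(3.30) + 1.75(2.29) + 0.2(4.76) = 4.62 + 4.01 + 0.95 = 9.58
2) 0.85(3.30) - 1.6(2.11) = 2.81 - 3.38 = -0.57
3) 1.35(3.30) + 0.7(1.25) + 0.7(4.76) + 0.7(2.29) + 0.6(2.11) = 11.53
4) 1.3(3.30) + 0.6(2.11) + 0.75(2.29) = 7.27
5) 1.2(3.30) + 1.75(4.76) + 0.7(2.11) = 3.96 + 8.33 + 1.48 = 13.77
6) 1.35(3.30) = 4.46
The largest value is 13.77 kPa from combination 5.

Combination 5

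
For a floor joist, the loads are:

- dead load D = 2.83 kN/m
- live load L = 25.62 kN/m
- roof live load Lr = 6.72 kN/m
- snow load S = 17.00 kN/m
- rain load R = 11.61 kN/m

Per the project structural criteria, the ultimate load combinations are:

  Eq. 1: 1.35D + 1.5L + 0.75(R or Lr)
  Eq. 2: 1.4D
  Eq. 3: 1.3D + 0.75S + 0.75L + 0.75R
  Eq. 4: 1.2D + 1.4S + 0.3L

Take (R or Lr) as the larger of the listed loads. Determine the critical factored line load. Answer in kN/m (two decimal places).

(R or Lr) → R = 11.61 kN/m.
Eq. 1: 1.35(2.83) + 1.5(25.62) + 0.75(11.61) = 3.82 + 38.43 + 8.71 = 50.96
Eq. 2: 1.4(2.83) = 3.96
Eq. 3: 1.3(2.83) + 0.75(17.00) + 0.75(25.62) + 0.75(11.61) = 44.35
Eq. 4: 1.2(2.83) + 1.4(17.00) + 0.3(25.62) = 34.88
The controlling combination is 1, giving 50.96 kN/m.

50.96 kN/m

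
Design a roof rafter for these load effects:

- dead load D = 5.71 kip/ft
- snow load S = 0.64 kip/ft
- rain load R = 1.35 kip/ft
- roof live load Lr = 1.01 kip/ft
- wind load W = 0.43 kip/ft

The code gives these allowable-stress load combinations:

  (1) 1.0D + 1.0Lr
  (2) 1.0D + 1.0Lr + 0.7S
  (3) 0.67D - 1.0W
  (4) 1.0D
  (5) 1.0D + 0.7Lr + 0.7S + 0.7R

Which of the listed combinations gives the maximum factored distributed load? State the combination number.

(1) 1.0(5.71) + 1.0(1.01) = 5.71 + 1.01 = 6.72
(2) 1.0(5.71) + 1.0(1.01) + 0.7(0.64) = 5.71 + 1.01 + 0.45 = 7.17
(3) 0.67(5.71) - 1.0(0.43) = 3.83 - 0.43 = 3.40
(4) 1.0(5.71) = 5.71
(5) 1.0(5.71) + 0.7(1.01) + 0.7(0.64) + 0.7(1.35) = 7.81
The largest value is 7.81 kip/ft from combination 5.

Combination 5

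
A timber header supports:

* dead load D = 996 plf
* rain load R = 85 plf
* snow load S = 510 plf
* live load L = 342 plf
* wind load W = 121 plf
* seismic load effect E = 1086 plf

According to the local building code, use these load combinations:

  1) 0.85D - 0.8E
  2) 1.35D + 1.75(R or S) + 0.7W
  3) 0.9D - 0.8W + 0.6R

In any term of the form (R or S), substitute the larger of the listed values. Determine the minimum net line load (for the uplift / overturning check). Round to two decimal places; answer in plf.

-22.20 plf

(R or S) → S = 510 plf.
1) 0.85(996) - 0.8(1086) = 846.60 - 868.80 = -22.20
2) 1.35(996) + 1.75(510) + 0.7(121) = 1344.60 + 892.50 + 84.70 = 2321.80
3) 0.9(996) - 0.8(121) + 0.6(85) = 896.40 - 96.80 + 51.00 = 850.60
Combination 1 gives the minimum: -22.20 plf.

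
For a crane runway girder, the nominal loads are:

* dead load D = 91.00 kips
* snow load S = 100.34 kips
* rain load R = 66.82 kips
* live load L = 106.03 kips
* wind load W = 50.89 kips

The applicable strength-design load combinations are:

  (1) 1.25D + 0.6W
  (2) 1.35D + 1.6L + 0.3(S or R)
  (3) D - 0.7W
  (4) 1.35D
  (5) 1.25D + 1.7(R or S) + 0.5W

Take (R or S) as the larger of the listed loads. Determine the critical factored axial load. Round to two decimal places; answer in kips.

322.60 kips

(S or R) → S = 100.34 kips; (R or S) → S = 100.34 kips.
(1) 1.25(91.00) + 0.6(50.89) = 113.75 + 30.53 = 144.28
(2) 1.35(91.00) + 1.6(106.03) + 0.3(100.34) = 122.85 + 169.65 + 30.10 = 322.60
(3) 1.0(91.00) - 0.7(50.89) = 91.00 - 35.62 = 55.38
(4) 1.35(91.00) = 122.85
(5) 1.25(91.00) + 1.7(100.34) + 0.5(50.89) = 309.77
Combination 2 governs: P_u = 322.60 kips.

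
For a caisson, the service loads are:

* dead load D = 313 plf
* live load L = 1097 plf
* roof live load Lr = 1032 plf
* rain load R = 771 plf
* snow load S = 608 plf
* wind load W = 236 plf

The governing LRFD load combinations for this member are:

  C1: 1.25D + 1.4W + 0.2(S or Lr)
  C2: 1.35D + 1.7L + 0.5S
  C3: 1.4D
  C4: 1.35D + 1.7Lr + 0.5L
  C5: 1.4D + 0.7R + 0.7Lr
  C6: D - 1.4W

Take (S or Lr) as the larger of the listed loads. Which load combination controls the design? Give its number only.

(S or Lr) → Lr = 1032 plf.
C1: 1.25(313) + 1.4(236) + 0.2(1032) = 391.25 + 330.40 + 206.40 = 928.05
C2: 1.35(313) + 1.7(1097) + 0.5(608) = 422.55 + 1864.90 + 304.00 = 2591.45
C3: 1.4(313) = 438.20
C4: 1.35(313) + 1.7(1032) + 0.5(1097) = 422.55 + 1754.40 + 548.50 = 2725.45
C5: 1.4(313) + 0.7(771) + 0.7(1032) = 438.20 + 539.70 + 722.40 = 1700.30
C6: 1.0(313) - 1.4(236) = 313.00 - 330.40 = -17.40
The largest value is 2725.45 plf from combination 4.

Combination 4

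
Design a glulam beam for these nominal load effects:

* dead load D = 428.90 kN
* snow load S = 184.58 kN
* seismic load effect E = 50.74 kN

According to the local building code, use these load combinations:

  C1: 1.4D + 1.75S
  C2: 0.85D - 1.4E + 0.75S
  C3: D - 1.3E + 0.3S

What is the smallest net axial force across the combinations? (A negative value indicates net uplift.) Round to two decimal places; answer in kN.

418.31 kN

C1: 1.4(428.90) + 1.75(184.58) = 600.46 + 323.02 = 923.48
C2: 0.85(428.90) - 1.4(50.74) + 0.75(184.58) = 431.96
C3: 1.0(428.90) - 1.3(50.74) + 0.3(184.58) = 428.90 - 65.96 + 55.37 = 418.31
Combination 3 gives the minimum: 418.31 kN.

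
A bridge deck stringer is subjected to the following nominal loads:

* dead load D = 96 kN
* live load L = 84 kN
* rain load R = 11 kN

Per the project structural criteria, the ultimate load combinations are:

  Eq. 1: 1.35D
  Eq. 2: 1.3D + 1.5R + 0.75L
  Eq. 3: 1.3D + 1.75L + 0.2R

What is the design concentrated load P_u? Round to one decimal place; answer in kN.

Eq. 1: 1.35(96) = 129.6
Eq. 2: 1.3(96) + 1.5(11) + 0.75(84) = 124.8 + 16.5 + 63.0 = 204.3
Eq. 3: 1.3(96) + 1.75(84) + 0.2(11) = 124.8 + 147.0 + 2.2 = 274.0
Maximum is from combination 3.

274.0 kN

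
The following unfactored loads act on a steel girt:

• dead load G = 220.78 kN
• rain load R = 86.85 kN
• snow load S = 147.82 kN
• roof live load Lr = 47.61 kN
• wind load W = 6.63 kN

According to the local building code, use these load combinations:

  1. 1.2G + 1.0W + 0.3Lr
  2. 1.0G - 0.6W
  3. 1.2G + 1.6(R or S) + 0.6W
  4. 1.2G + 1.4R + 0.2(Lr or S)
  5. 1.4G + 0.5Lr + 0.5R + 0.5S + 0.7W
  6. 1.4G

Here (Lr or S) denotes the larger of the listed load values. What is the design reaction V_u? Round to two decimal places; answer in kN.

(R or S) → S = 147.82 kN; (Lr or S) → S = 147.82 kN.
1. 1.2(220.78) + 1.0(6.63) + 0.3(47.61) = 285.85
2. 1.0(220.78) - 0.6(6.63) = 216.80
3. 1.2(220.78) + 1.6(147.82) + 0.6(6.63) = 505.43
4. 1.2(220.78) + 1.4(86.85) + 0.2(147.82) = 416.09
5. 1.4(220.78) + 0.5(47.61) + 0.5(86.85) + 0.5(147.82) + 0.7(6.63) = 454.87
6. 1.4(220.78) = 309.09
The controlling combination is 3, giving 505.43 kN.

505.43 kN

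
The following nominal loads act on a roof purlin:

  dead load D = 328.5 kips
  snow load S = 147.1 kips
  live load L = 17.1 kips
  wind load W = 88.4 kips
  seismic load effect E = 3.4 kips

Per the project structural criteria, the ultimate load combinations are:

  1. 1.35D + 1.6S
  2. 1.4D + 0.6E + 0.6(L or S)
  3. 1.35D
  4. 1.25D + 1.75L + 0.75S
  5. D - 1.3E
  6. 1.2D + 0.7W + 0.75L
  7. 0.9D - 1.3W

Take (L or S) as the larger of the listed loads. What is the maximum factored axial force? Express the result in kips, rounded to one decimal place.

678.8 kips

(L or S) → S = 147.1 kips.
1. 1.35(328.5) + 1.6(147.1) = 678.8
2. 1.4(328.5) + 0.6(3.4) + 0.6(147.1) = 550.2
3. 1.35(328.5) = 443.5
4. 1.25(328.5) + 1.75(17.1) + 0.75(147.1) = 550.9
5. 1.0(328.5) - 1.3(3.4) = 324.1
6. 1.2(328.5) + 0.7(88.4) + 0.75(17.1) = 468.9
7. 0.9(328.5) - 1.3(88.4) = 180.7
Maximum is from combination 1.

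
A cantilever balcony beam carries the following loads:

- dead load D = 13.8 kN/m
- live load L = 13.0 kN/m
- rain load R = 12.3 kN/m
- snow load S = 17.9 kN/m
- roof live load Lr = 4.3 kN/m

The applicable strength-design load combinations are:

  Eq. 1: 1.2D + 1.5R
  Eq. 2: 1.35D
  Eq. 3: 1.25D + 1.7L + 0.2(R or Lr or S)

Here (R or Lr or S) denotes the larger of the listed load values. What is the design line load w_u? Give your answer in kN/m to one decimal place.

(R or Lr or S) → S = 17.9 kN/m.
Eq. 1: 1.2(13.8) + 1.5(12.3) = 35.0
Eq. 2: 1.35(13.8) = 18.6
Eq. 3: 1.25(13.8) + 1.7(13.0) + 0.2(17.9) = 42.9
Maximum is from combination 3.

42.9 kN/m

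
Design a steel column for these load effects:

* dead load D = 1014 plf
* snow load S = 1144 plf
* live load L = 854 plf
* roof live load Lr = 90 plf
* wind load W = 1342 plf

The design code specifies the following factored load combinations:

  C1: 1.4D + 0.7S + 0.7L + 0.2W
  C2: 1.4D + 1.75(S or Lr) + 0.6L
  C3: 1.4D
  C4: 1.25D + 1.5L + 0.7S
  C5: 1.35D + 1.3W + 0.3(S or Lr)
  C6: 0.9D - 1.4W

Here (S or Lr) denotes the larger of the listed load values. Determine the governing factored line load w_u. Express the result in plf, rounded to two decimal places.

(S or Lr) → S = 1144 plf.
C1: 1.4(1014) + 0.7(1144) + 0.7(854) + 0.2(1342) = 1419.60 + 800.80 + 597.80 + 268.40 = 3086.60
C2: 1.4(1014) + 1.75(1144) + 0.6(854) = 1419.60 + 2002.00 + 512.40 = 3934.00
C3: 1.4(1014) = 1419.60
C4: 1.25(1014) + 1.5(854) + 0.7(1144) = 1267.50 + 1281.00 + 800.80 = 3349.30
C5: 1.35(1014) + 1.3(1342) + 0.3(1144) = 1368.90 + 1744.60 + 343.20 = 3456.70
C6: 0.9(1014) - 1.4(1342) = 912.60 - 1878.80 = -966.20
Maximum is from combination 2.

3934.00 plf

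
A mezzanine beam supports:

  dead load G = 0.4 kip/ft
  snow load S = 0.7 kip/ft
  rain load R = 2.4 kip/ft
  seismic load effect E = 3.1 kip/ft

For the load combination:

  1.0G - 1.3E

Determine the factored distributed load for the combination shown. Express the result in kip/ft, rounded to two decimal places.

1.0(0.4) - 1.3(3.1) = 0.40 - 4.03 = -3.63
w_u = -3.63 kip/ft.

-3.63 kip/ft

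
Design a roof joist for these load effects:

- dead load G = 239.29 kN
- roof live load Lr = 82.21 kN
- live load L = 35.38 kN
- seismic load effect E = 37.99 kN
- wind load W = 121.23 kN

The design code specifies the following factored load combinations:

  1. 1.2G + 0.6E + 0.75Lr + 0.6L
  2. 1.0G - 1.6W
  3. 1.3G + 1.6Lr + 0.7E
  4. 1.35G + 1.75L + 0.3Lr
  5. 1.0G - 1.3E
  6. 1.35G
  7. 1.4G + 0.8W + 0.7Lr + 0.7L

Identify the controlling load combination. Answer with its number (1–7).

Combination 7

1. 1.2(239.29) + 0.6(37.99) + 0.75(82.21) + 0.6(35.38) = 287.15 + 22.79 + 61.66 + 21.23 = 392.83
2. 1.0(239.29) - 1.6(121.23) = 239.29 - 193.97 = 45.32
3. 1.3(239.29) + 1.6(82.21) + 0.7(37.99) = 311.08 + 131.54 + 26.59 = 469.21
4. 1.35(239.29) + 1.75(35.38) + 0.3(82.21) = 323.04 + 61.92 + 24.66 = 409.62
5. 1.0(239.29) - 1.3(37.99) = 239.29 - 49.39 = 189.90
6. 1.35(239.29) = 323.04
7. 1.4(239.29) + 0.8(121.23) + 0.7(82.21) + 0.7(35.38) = 514.30
The largest value is 514.30 kN from combination 7.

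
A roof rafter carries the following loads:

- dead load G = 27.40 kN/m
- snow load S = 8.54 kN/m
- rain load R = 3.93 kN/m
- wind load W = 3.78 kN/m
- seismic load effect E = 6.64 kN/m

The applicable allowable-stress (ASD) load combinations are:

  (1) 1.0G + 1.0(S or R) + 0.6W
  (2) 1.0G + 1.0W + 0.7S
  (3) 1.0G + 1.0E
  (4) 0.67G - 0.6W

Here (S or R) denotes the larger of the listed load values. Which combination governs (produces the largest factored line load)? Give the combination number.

Combination 1

(S or R) → S = 8.54 kN/m.
(1) 1.0(27.40) + 1.0(8.54) + 0.6(3.78) = 27.40 + 8.54 + 2.27 = 38.21
(2) 1.0(27.40) + 1.0(3.78) + 0.7(8.54) = 27.40 + 3.78 + 5.98 = 37.16
(3) 1.0(27.40) + 1.0(6.64) = 27.40 + 6.64 = 34.04
(4) 0.67(27.40) - 0.6(3.78) = 18.36 - 2.27 = 16.09
The largest value is 38.21 kN/m from combination 1.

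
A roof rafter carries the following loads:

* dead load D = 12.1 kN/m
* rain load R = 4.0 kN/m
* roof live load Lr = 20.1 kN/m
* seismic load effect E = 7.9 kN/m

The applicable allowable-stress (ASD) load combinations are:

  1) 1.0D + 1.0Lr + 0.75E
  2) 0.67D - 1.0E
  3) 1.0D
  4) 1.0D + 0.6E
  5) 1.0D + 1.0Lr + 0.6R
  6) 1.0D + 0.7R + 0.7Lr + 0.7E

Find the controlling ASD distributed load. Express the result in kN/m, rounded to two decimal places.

38.13 kN/m

1) 1.0(12.1) + 1.0(20.1) + 0.75(7.9) = 38.13
2) 0.67(12.1) - 1.0(7.9) = 0.21
3) 1.0(12.1) = 12.10
4) 1.0(12.1) + 0.6(7.9) = 16.84
5) 1.0(12.1) + 1.0(20.1) + 0.6(4.0) = 34.60
6) 1.0(12.1) + 0.7(4.0) + 0.7(20.1) + 0.7(7.9) = 34.50
The controlling combination is 1, giving 38.13 kN/m.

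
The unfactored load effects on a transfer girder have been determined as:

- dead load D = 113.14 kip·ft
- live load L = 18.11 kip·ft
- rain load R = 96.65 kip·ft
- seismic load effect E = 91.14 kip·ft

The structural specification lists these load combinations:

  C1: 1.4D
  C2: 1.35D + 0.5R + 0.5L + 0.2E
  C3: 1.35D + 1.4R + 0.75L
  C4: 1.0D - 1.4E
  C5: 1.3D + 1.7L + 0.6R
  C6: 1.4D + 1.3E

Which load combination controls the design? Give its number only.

C1: 1.4(113.14) = 158.40
C2: 1.35(113.14) + 0.5(96.65) + 0.5(18.11) + 0.2(91.14) = 228.35
C3: 1.35(113.14) + 1.4(96.65) + 0.75(18.11) = 152.74 + 135.31 + 13.58 = 301.63
C4: 1.0(113.14) - 1.4(91.14) = 113.14 - 127.60 = -14.46
C5: 1.3(113.14) + 1.7(18.11) + 0.6(96.65) = 147.08 + 30.79 + 57.99 = 235.86
C6: 1.4(113.14) + 1.3(91.14) = 158.40 + 118.48 = 276.88
The largest value is 301.63 kip·ft from combination 3.

Combination 3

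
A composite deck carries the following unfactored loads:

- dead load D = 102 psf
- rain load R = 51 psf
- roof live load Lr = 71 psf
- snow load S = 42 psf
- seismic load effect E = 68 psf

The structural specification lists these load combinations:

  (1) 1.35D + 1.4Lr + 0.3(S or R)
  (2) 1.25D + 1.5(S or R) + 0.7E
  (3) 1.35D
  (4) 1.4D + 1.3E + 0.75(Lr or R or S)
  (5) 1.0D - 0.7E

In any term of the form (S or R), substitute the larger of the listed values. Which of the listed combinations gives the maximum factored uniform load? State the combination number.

(S or R) → R = 51 psf; (Lr or R or S) → Lr = 71 psf.
(1) 1.35(102) + 1.4(71) + 0.3(51) = 137.70 + 99.40 + 15.30 = 252.40
(2) 1.25(102) + 1.5(51) + 0.7(68) = 127.50 + 76.50 + 47.60 = 251.60
(3) 1.35(102) = 137.70
(4) 1.4(102) + 1.3(68) + 0.75(71) = 142.80 + 88.40 + 53.25 = 284.45
(5) 1.0(102) - 0.7(68) = 102.00 - 47.60 = 54.40
The largest value is 284.45 psf from combination 4.

Combination 4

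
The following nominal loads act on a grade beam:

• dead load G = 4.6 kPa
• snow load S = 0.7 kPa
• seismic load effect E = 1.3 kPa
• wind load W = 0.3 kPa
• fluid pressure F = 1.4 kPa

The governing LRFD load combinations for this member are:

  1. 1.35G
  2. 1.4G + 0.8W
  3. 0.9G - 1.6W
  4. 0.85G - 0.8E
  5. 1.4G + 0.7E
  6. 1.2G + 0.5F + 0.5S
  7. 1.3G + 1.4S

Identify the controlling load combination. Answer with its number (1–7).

Combination 5

1. 1.35(4.6) = 6.21
2. 1.4(4.6) + 0.8(0.3) = 6.68
3. 0.9(4.6) - 1.6(0.3) = 3.66
4. 0.85(4.6) - 0.8(1.3) = 2.87
5. 1.4(4.6) + 0.7(1.3) = 7.35
6. 1.2(4.6) + 0.5(1.4) + 0.5(0.7) = 6.57
7. 1.3(4.6) + 1.4(0.7) = 6.96
The largest value is 7.35 kPa from combination 5.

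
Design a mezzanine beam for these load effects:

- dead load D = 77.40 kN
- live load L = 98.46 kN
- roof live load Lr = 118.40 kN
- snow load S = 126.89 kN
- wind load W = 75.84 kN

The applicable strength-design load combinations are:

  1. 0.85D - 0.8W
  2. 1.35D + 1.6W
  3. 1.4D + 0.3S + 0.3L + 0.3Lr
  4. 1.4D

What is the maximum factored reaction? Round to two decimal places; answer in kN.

225.83 kN

1. 0.85(77.40) - 0.8(75.84) = 65.79 - 60.67 = 5.12
2. 1.35(77.40) + 1.6(75.84) = 104.49 + 121.34 = 225.83
3. 1.4(77.40) + 0.3(126.89) + 0.3(98.46) + 0.3(118.40) = 108.36 + 38.07 + 29.54 + 35.52 = 211.49
4. 1.4(77.40) = 108.36
The controlling combination is 2, giving 225.83 kN.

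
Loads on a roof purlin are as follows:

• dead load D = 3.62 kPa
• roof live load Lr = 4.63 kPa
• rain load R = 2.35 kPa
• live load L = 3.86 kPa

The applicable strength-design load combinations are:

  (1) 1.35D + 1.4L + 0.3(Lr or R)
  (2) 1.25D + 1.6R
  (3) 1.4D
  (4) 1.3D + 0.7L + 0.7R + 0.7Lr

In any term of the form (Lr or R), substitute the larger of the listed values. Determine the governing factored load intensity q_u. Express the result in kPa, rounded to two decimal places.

12.29 kPa

(Lr or R) → Lr = 4.63 kPa.
(1) 1.35(3.62) + 1.4(3.86) + 0.3(4.63) = 11.68
(2) 1.25(3.62) + 1.6(2.35) = 8.29
(3) 1.4(3.62) = 5.07
(4) 1.3(3.62) + 0.7(3.86) + 0.7(2.35) + 0.7(4.63) = 12.29
Combination 4 governs: q_u = 12.29 kPa.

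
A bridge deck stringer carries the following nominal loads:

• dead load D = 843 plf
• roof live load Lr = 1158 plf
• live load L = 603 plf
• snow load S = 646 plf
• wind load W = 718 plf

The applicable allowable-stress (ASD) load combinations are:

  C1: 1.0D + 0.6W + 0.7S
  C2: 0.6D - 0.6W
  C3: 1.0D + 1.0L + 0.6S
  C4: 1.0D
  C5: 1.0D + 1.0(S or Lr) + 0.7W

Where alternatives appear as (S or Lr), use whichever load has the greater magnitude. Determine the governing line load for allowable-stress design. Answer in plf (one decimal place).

(S or Lr) → Lr = 1158 plf.
C1: 1.0(843) + 0.6(718) + 0.7(646) = 843.0 + 430.8 + 452.2 = 1726.0
C2: 0.6(843) - 0.6(718) = 505.8 - 430.8 = 75.0
C3: 1.0(843) + 1.0(603) + 0.6(646) = 843.0 + 603.0 + 387.6 = 1833.6
C4: 1.0(843) = 843.0
C5: 1.0(843) + 1.0(1158) + 0.7(718) = 843.0 + 1158.0 + 502.6 = 2503.6
Combination 5 governs: w = 2503.6 plf.

2503.6 plf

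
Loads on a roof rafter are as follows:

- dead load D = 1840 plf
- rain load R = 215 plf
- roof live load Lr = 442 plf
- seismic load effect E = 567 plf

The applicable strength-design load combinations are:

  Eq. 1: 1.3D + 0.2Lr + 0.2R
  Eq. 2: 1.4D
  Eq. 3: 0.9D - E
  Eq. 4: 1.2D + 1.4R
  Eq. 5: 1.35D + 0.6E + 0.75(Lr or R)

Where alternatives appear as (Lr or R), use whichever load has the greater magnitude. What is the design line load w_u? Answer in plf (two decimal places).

3155.70 plf

(Lr or R) → Lr = 442 plf.
Eq. 1: 1.3(1840) + 0.2(442) + 0.2(215) = 2392.00 + 88.40 + 43.00 = 2523.40
Eq. 2: 1.4(1840) = 2576.00
Eq. 3: 0.9(1840) - 1.0(567) = 1656.00 - 567.00 = 1089.00
Eq. 4: 1.2(1840) + 1.4(215) = 2208.00 + 301.00 = 2509.00
Eq. 5: 1.35(1840) + 0.6(567) + 0.75(442) = 2484.00 + 340.20 + 331.50 = 3155.70
Maximum is from combination 5.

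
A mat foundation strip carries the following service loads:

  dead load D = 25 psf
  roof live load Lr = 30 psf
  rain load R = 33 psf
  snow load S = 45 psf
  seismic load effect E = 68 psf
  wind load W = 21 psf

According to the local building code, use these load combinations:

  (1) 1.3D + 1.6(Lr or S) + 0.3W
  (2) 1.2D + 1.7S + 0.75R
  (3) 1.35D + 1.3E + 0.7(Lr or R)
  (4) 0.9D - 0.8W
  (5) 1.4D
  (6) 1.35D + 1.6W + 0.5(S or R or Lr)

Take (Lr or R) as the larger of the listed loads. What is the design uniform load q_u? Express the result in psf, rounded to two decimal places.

145.25 psf

(Lr or S) → S = 45 psf; (Lr or R) → R = 33 psf; (S or R or Lr) → S = 45 psf.
(1) 1.3(25) + 1.6(45) + 0.3(21) = 32.50 + 72.00 + 6.30 = 110.80
(2) 1.2(25) + 1.7(45) + 0.75(33) = 30.00 + 76.50 + 24.75 = 131.25
(3) 1.35(25) + 1.3(68) + 0.7(33) = 33.75 + 88.40 + 23.10 = 145.25
(4) 0.9(25) - 0.8(21) = 22.50 - 16.80 = 5.70
(5) 1.4(25) = 35.00
(6) 1.35(25) + 1.6(21) + 0.5(45) = 33.75 + 33.60 + 22.50 = 89.85
The controlling combination is 3, giving 145.25 psf.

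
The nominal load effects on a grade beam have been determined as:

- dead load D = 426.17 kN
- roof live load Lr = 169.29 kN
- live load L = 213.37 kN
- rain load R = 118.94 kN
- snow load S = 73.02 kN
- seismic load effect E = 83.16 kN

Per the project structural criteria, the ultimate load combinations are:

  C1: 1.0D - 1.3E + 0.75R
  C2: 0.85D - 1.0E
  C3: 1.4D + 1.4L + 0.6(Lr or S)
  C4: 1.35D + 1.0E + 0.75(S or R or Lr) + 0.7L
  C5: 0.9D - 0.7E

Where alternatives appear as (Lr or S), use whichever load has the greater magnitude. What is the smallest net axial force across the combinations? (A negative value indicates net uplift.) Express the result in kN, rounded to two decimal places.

279.08 kN

(Lr or S) → Lr = 169.29 kN; (S or R or Lr) → Lr = 169.29 kN.
C1: 1.0(426.17) - 1.3(83.16) + 0.75(118.94) = 426.17 - 108.11 + 89.21 = 407.27
C2: 0.85(426.17) - 1.0(83.16) = 362.24 - 83.16 = 279.08
C3: 1.4(426.17) + 1.4(213.37) + 0.6(169.29) = 596.64 + 298.72 + 101.57 = 996.93
C4: 1.35(426.17) + 1.0(83.16) + 0.75(169.29) + 0.7(213.37) = 575.33 + 83.16 + 126.97 + 149.36 = 934.82
C5: 0.9(426.17) - 0.7(83.16) = 383.55 - 58.21 = 325.34
Combination 2 gives the minimum: 279.08 kN.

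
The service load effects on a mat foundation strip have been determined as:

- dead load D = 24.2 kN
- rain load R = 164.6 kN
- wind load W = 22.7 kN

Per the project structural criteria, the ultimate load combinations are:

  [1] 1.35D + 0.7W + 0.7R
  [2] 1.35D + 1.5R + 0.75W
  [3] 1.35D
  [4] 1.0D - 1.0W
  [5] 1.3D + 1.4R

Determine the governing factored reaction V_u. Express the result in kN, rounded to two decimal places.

296.60 kN

[1] 1.35(24.2) + 0.7(22.7) + 0.7(164.6) = 32.67 + 15.89 + 115.22 = 163.78
[2] 1.35(24.2) + 1.5(164.6) + 0.75(22.7) = 32.67 + 246.90 + 17.03 = 296.60
[3] 1.35(24.2) = 32.67
[4] 1.0(24.2) - 1.0(22.7) = 24.20 - 22.70 = 1.50
[5] 1.3(24.2) + 1.4(164.6) = 31.46 + 230.44 = 261.90
The controlling combination is 2, giving 296.60 kN.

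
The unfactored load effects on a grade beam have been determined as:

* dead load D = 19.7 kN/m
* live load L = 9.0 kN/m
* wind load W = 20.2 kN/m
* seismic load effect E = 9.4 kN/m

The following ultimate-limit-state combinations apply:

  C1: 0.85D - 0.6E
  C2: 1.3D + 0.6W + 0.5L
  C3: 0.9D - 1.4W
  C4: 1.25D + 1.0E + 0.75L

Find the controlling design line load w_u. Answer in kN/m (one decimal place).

42.2 kN/m

C1: 0.85(19.7) - 0.6(9.4) = 16.7 - 5.6 = 11.1
C2: 1.3(19.7) + 0.6(20.2) + 0.5(9.0) = 25.6 + 12.1 + 4.5 = 42.2
C3: 0.9(19.7) - 1.4(20.2) = 17.7 - 28.3 = -10.6
C4: 1.25(19.7) + 1.0(9.4) + 0.75(9.0) = 24.6 + 9.4 + 6.8 = 40.8
Maximum is from combination 2.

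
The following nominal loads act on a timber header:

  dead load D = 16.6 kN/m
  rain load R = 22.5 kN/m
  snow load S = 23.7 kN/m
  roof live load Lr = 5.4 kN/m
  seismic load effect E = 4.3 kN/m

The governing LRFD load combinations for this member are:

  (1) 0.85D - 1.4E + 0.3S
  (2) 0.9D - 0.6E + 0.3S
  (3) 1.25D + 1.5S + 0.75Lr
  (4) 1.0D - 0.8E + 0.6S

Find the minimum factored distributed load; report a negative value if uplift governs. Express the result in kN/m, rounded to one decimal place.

15.2 kN/m

(1) 0.85(16.6) - 1.4(4.3) + 0.3(23.7) = 15.2
(2) 0.9(16.6) - 0.6(4.3) + 0.3(23.7) = 19.5
(3) 1.25(16.6) + 1.5(23.7) + 0.75(5.4) = 60.4
(4) 1.0(16.6) - 0.8(4.3) + 0.6(23.7) = 27.4
Combination 1 gives the minimum: 15.2 kN/m.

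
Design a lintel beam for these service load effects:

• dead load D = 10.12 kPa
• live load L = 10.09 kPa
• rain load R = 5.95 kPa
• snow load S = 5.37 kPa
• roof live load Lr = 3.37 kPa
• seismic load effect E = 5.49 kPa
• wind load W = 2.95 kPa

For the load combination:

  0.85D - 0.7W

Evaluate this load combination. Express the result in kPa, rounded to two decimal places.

6.54 kPa

0.85(10.12) - 0.7(2.95) = 6.54
p_u = 6.54 kPa.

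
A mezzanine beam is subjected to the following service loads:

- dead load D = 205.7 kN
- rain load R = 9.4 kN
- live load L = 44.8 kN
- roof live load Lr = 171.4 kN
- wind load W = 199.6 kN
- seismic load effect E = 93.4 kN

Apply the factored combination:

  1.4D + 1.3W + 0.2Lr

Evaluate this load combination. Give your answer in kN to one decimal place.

1.4(205.7) + 1.3(199.6) + 0.2(171.4) = 581.7
V_u = 581.7 kN.

581.7 kN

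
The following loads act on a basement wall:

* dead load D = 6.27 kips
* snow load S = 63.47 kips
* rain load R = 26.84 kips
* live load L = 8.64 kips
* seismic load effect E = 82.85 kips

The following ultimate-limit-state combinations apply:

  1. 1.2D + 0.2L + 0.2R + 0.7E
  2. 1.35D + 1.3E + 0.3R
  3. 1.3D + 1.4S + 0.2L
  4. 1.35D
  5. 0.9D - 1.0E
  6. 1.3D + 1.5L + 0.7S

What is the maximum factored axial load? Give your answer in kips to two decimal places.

124.22 kips

1. 1.2(6.27) + 0.2(8.64) + 0.2(26.84) + 0.7(82.85) = 7.52 + 1.73 + 5.37 + 58.00 = 72.62
2. 1.35(6.27) + 1.3(82.85) + 0.3(26.84) = 8.46 + 107.71 + 8.05 = 124.22
3. 1.3(6.27) + 1.4(63.47) + 0.2(8.64) = 8.15 + 88.86 + 1.73 = 98.74
4. 1.35(6.27) = 8.46
5. 0.9(6.27) - 1.0(82.85) = 5.64 - 82.85 = -77.21
6. 1.3(6.27) + 1.5(8.64) + 0.7(63.47) = 8.15 + 12.96 + 44.43 = 65.54
The controlling combination is 2, giving 124.22 kips.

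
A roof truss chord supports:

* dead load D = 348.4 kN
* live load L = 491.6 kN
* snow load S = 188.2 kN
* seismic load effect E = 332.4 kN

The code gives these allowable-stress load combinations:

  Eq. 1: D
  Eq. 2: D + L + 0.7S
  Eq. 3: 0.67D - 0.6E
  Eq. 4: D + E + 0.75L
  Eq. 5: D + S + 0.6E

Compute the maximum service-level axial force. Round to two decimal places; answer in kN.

Eq. 1: 1.0(348.4) = 348.40
Eq. 2: 1.0(348.4) + 1.0(491.6) + 0.7(188.2) = 348.40 + 491.60 + 131.74 = 971.74
Eq. 3: 0.67(348.4) - 0.6(332.4) = 233.43 - 199.44 = 33.99
Eq. 4: 1.0(348.4) + 1.0(332.4) + 0.75(491.6) = 348.40 + 332.40 + 368.70 = 1049.50
Eq. 5: 1.0(348.4) + 1.0(188.2) + 0.6(332.4) = 348.40 + 188.20 + 199.44 = 736.04
Maximum is from combination 4.

1049.50 kN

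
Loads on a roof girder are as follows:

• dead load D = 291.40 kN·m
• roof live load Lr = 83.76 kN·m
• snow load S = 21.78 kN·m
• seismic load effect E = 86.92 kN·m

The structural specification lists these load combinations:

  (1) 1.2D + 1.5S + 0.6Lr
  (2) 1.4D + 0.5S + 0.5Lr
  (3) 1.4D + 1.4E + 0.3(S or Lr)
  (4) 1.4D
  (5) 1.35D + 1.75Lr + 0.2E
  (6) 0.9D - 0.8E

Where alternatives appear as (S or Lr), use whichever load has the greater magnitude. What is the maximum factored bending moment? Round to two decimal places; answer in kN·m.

(S or Lr) → Lr = 83.76 kN·m.
(1) 1.2(291.40) + 1.5(21.78) + 0.6(83.76) = 349.68 + 32.67 + 50.26 = 432.61
(2) 1.4(291.40) + 0.5(21.78) + 0.5(83.76) = 407.96 + 10.89 + 41.88 = 460.73
(3) 1.4(291.40) + 1.4(86.92) + 0.3(83.76) = 407.96 + 121.69 + 25.13 = 554.78
(4) 1.4(291.40) = 407.96
(5) 1.35(291.40) + 1.75(83.76) + 0.2(86.92) = 393.39 + 146.58 + 17.38 = 557.35
(6) 0.9(291.40) - 0.8(86.92) = 262.26 - 69.54 = 192.72
Maximum is from combination 5.

557.35 kN·m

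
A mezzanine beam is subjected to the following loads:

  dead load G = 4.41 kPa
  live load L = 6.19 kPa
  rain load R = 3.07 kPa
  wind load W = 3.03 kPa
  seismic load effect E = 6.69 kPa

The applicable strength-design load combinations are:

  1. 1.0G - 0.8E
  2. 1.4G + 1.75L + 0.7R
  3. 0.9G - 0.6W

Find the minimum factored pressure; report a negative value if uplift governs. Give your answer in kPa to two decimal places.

1. 1.0(4.41) - 0.8(6.69) = -0.94
2. 1.4(4.41) + 1.75(6.19) + 0.7(3.07) = 19.16
3. 0.9(4.41) - 0.6(3.03) = 2.15
Combination 1 gives the minimum: -0.94 kPa.

-0.94 kPa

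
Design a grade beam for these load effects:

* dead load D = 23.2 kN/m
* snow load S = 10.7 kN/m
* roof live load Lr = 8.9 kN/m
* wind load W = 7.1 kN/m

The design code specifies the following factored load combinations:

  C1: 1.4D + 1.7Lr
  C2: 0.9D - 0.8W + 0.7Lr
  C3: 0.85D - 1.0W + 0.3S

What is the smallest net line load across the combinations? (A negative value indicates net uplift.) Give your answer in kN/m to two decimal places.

15.83 kN/m

C1: 1.4(23.2) + 1.7(8.9) = 32.48 + 15.13 = 47.61
C2: 0.9(23.2) - 0.8(7.1) + 0.7(8.9) = 20.88 - 5.68 + 6.23 = 21.43
C3: 0.85(23.2) - 1.0(7.1) + 0.3(10.7) = 19.72 - 7.10 + 3.21 = 15.83
Combination 3 gives the minimum: 15.83 kN/m.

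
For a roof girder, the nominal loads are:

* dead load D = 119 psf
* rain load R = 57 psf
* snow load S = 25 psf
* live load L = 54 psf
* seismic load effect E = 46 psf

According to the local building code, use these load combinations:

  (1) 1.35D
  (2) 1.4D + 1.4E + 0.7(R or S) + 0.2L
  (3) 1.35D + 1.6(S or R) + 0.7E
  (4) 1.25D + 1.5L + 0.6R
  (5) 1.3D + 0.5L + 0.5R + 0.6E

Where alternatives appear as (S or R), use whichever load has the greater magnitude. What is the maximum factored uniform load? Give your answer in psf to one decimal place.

284.1 psf

(R or S) → R = 57 psf; (S or R) → R = 57 psf.
(1) 1.35(119) = 160.7
(2) 1.4(119) + 1.4(46) + 0.7(57) + 0.2(54) = 166.6 + 64.4 + 39.9 + 10.8 = 281.7
(3) 1.35(119) + 1.6(57) + 0.7(46) = 160.7 + 91.2 + 32.2 = 284.1
(4) 1.25(119) + 1.5(54) + 0.6(57) = 148.8 + 81.0 + 34.2 = 264.0
(5) 1.3(119) + 0.5(54) + 0.5(57) + 0.6(46) = 154.7 + 27.0 + 28.5 + 27.6 = 237.8
Combination 3 governs: q_u = 284.1 psf.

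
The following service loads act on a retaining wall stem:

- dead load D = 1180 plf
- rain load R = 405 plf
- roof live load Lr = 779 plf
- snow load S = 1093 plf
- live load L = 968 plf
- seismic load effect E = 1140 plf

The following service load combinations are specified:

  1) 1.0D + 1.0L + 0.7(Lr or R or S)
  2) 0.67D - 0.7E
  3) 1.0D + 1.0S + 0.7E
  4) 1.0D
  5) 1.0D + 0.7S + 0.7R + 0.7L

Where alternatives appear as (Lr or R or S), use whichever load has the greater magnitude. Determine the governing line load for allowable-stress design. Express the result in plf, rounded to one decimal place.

3071.0 plf

(Lr or R or S) → S = 1093 plf.
1) 1.0(1180) + 1.0(968) + 0.7(1093) = 1180.0 + 968.0 + 765.1 = 2913.1
2) 0.67(1180) - 0.7(1140) = 790.6 - 798.0 = -7.4
3) 1.0(1180) + 1.0(1093) + 0.7(1140) = 1180.0 + 1093.0 + 798.0 = 3071.0
4) 1.0(1180) = 1180.0
5) 1.0(1180) + 0.7(1093) + 0.7(405) + 0.7(968) = 1180.0 + 765.1 + 283.5 + 677.6 = 2906.2
Maximum is from combination 3.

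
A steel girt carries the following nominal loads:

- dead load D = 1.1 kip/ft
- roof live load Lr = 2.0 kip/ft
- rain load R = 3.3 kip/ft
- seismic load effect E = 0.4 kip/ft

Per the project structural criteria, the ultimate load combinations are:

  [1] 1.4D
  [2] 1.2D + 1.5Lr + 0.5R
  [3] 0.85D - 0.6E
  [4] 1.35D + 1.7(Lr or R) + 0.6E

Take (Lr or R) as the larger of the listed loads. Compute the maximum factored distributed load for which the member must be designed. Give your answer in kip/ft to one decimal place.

7.3 kip/ft

(Lr or R) → R = 3.3 kip/ft.
[1] 1.4(1.1) = 1.5
[2] 1.2(1.1) + 1.5(2.0) + 0.5(3.3) = 1.3 + 3.0 + 1.7 = 6.0
[3] 0.85(1.1) - 0.6(0.4) = 0.9 - 0.2 = 0.7
[4] 1.35(1.1) + 1.7(3.3) + 0.6(0.4) = 1.5 + 5.6 + 0.2 = 7.3
The controlling combination is 4, giving 7.3 kip/ft.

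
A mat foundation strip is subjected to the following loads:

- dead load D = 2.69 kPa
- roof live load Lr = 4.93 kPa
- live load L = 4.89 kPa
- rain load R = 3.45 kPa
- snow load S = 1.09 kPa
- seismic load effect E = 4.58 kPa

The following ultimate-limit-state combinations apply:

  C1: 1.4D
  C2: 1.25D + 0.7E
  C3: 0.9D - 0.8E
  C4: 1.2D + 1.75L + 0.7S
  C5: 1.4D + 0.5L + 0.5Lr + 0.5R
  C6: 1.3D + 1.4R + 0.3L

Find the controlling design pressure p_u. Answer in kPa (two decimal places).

C1: 1.4(2.69) = 3.77
C2: 1.25(2.69) + 0.7(4.58) = 3.36 + 3.21 = 6.57
C3: 0.9(2.69) - 0.8(4.58) = 2.42 - 3.66 = -1.24
C4: 1.2(2.69) + 1.75(4.89) + 0.7(1.09) = 3.23 + 8.56 + 0.76 = 12.55
C5: 1.4(2.69) + 0.5(4.89) + 0.5(4.93) + 0.5(3.45) = 10.40
C6: 1.3(2.69) + 1.4(3.45) + 0.3(4.89) = 9.79
Maximum is from combination 4.

12.55 kPa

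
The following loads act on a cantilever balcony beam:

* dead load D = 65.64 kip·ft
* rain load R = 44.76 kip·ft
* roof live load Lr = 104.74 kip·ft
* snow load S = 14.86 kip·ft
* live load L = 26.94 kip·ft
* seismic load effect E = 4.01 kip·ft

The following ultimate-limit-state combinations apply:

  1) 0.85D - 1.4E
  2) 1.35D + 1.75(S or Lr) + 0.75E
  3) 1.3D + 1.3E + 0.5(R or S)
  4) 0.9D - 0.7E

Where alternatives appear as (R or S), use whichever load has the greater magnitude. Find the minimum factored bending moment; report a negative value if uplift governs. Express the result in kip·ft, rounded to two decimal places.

(S or Lr) → Lr = 104.74 kip·ft; (R or S) → R = 44.76 kip·ft.
1) 0.85(65.64) - 1.4(4.01) = 55.79 - 5.61 = 50.18
2) 1.35(65.64) + 1.75(104.74) + 0.75(4.01) = 88.61 + 183.30 + 3.01 = 274.92
3) 1.3(65.64) + 1.3(4.01) + 0.5(44.76) = 112.93
4) 0.9(65.64) - 0.7(4.01) = 59.08 - 2.81 = 56.27
Combination 1 gives the minimum: 50.18 kip·ft.

50.18 kip·ft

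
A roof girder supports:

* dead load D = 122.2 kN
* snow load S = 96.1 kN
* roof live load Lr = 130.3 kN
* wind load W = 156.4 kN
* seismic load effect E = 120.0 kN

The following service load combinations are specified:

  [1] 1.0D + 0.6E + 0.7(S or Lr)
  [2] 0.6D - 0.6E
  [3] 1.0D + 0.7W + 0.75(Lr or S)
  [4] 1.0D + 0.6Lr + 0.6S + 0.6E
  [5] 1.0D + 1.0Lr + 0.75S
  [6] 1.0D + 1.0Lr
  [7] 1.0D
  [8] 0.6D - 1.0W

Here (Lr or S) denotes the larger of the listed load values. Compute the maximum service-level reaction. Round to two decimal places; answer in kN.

330.04 kN

(S or Lr) → Lr = 130.3 kN; (Lr or S) → Lr = 130.3 kN.
[1] 1.0(122.2) + 0.6(120.0) + 0.7(130.3) = 122.20 + 72.00 + 91.21 = 285.41
[2] 0.6(122.2) - 0.6(120.0) = 73.32 - 72.00 = 1.32
[3] 1.0(122.2) + 0.7(156.4) + 0.75(130.3) = 122.20 + 109.48 + 97.73 = 329.41
[4] 1.0(122.2) + 0.6(130.3) + 0.6(96.1) + 0.6(120.0) = 122.20 + 78.18 + 57.66 + 72.00 = 330.04
[5] 1.0(122.2) + 1.0(130.3) + 0.75(96.1) = 122.20 + 130.30 + 72.08 = 324.58
[6] 1.0(122.2) + 1.0(130.3) = 122.20 + 130.30 = 252.50
[7] 1.0(122.2) = 122.20
[8] 0.6(122.2) - 1.0(156.4) = 73.32 - 156.40 = -83.08
The controlling combination is 4, giving 330.04 kN.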